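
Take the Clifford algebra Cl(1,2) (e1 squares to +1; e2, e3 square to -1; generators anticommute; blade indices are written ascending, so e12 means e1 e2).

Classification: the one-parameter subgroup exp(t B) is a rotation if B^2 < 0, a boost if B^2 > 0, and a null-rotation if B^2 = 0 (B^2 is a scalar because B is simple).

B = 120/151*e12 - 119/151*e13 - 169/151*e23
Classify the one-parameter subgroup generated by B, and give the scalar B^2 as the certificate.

B^2 term by term: the squares give (120/151)^2*(e12)^2 + (-119/151)^2*(e13)^2 + (-169/151)^2*(e23)^2 = 14400/22801*(+1) + 14161/22801*(+1) + 28561/22801*(-1) = 0 (each basis 2-blade squares to minus the product of its generators' squares); cross terms between blades sharing an index anticommute and cancel. So B^2 = 0.
Answer: null-rotation, certificate B^2 = 0. Because 0 is invariant under every versor sandwich, the classification follows from its sign alone.


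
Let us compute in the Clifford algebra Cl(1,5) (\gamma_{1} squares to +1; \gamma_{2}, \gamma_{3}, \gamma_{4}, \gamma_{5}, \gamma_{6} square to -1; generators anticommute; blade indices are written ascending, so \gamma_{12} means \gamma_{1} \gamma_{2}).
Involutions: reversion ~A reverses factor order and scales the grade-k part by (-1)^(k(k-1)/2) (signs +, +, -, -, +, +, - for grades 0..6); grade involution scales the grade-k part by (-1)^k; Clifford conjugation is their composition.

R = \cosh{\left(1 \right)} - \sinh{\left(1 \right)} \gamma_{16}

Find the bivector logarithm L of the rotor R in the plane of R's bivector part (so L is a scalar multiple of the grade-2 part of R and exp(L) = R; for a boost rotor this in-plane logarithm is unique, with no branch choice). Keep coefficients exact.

The scalar part of R is \cosh{\left(1 \right)}, which determines |rapidity| via cosh; the sign lives in the bivector part, and pairing them (bivector part over sinh of the rapidity = the plane) gives the unique in-plane L = rapidity * plane.
Concretely: cosh(rapidity) = \cosh{\left(1 \right)} gives rapidity = ±1, and since rapidity/sinh(rapidity) is even the sign is immaterial: L = (rapidity/sinh(rapidity)) * <R>_2 = (\frac{1}{\sinh{\left(1 \right)}}) * <R>_2.
Answer: -\gamma_{16}


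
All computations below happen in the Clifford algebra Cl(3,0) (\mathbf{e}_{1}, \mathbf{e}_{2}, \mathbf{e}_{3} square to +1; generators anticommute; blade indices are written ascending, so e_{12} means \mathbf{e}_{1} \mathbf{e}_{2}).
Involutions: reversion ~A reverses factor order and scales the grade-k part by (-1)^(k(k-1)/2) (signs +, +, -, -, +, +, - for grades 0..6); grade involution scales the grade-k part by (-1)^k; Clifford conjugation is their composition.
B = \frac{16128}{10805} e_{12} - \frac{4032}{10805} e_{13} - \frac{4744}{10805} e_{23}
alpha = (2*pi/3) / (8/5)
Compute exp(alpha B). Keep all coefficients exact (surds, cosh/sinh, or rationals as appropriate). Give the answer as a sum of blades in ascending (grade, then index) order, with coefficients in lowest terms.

B^2 term by term: the squares give (\frac{16128}{10805})^2*(e_{12})^2 + (-\frac{4032}{10805})^2*(e_{13})^2 + (-\frac{4744}{10805})^2*(e_{23})^2 = \frac{260112384}{116748025}*(-1) + \frac{16257024}{116748025}*(-1) + \frac{22505536}{116748025}*(-1) = -\frac{64}{25} (each basis 2-blade squares to minus the product of its generators' squares); cross terms between blades sharing an index anticommute and cancel. So B^2 = -\frac{64}{25}.
B^2 = -\frac{64}{25} — B^2 < 0, so the exponential closes trigonometrically: l = \frac{8}{5}, alpha*l = \frac{2 \pi}{3}, so exp(alpha B) = cos(\frac{2 \pi}{3}) + (sin(\frac{2 \pi}{3})/(\frac{8}{5}))*B = - \frac{1}{2} + (\frac{5 \sqrt{3}}{16})*B.
Answer: - \frac{1}{2} + \frac{1008 \sqrt{3}}{2161} e_{12} - \frac{252 \sqrt{3}}{2161} e_{13} - \frac{593 \sqrt{3}}{4322} e_{23}


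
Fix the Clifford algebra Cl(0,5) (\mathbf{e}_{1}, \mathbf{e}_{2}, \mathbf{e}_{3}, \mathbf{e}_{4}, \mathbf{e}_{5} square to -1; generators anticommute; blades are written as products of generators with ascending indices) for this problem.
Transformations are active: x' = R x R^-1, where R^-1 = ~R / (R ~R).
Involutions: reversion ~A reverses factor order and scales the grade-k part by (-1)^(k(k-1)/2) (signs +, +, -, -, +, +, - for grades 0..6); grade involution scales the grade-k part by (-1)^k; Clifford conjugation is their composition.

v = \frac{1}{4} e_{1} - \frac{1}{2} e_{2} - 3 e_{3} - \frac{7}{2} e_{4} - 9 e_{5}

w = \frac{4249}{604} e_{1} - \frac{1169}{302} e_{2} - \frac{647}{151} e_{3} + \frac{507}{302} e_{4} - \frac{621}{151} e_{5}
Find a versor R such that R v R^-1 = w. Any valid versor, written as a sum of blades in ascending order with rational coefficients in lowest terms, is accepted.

Equal squares first: v^2 = w^2 = -\frac{1641}{16}. Then v + w = \frac{1100}{151} e_{1} - \frac{660}{151} e_{2} - \frac{1100}{151} e_{3} - \frac{275}{151} e_{4} - \frac{1980}{151} e_{5} is a versor taking v to w, provided it is invertible.
Answer: \frac{1100}{151} e_{1} - \frac{660}{151} e_{2} - \frac{1100}{151} e_{3} - \frac{275}{151} e_{4} - \frac{1980}{151} e_{5}


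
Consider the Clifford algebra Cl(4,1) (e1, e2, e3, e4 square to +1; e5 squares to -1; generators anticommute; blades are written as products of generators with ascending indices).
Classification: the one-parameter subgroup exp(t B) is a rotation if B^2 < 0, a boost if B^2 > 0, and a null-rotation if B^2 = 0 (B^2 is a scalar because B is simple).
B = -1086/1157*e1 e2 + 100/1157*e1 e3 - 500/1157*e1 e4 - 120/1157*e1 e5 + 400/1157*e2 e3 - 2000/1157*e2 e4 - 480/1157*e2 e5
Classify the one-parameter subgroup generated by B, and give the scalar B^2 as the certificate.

B^2 term by term: the squares give (-1086/1157)^2*(e1 e2)^2 + (100/1157)^2*(e1 e3)^2 + (-500/1157)^2*(e1 e4)^2 + (-120/1157)^2*(e1 e5)^2 + (400/1157)^2*(e2 e3)^2 + (-2000/1157)^2*(e2 e4)^2 + (-480/1157)^2*(e2 e5)^2 = 1179396/1338649*(-1) + 10000/1338649*(-1) + 250000/1338649*(-1) + 14400/1338649*(+1) + 160000/1338649*(-1) + 4000000/1338649*(-1) + 230400/1338649*(+1) = -4 (each basis 2-blade squares to minus the product of its generators' squares); cross terms between blades sharing an index anticommute and cancel; the commuting (index-disjoint) pairs give grade-4 terms 2*c*c'*(blade product), which cancel blade by blade — e1 e2 e3 e4: 400000/1338649 - 400000/1338649 = 0; e1 e2 e3 e5: 96000/1338649 - 96000/1338649 = 0; e1 e2 e4 e5: -480000/1338649 + 480000/1338649 = 0 — confirming B is simple. So B^2 = -4.
Answer: rotation, certificate B^2 = -4. Why this suffices: the scalar -4 survives any versor conjugation, so its sign alone determines the class however B is presented.


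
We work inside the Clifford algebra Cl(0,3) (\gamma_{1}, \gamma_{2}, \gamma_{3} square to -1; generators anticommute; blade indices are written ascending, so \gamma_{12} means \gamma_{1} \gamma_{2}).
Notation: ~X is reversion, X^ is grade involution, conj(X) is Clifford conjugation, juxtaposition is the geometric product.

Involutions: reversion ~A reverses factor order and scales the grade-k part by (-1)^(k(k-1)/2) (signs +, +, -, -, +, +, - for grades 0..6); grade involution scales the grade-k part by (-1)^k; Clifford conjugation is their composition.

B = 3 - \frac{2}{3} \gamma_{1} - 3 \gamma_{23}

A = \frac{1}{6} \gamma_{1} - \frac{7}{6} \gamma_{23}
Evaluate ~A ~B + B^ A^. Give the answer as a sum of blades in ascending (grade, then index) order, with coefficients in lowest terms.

first term: -\frac{61}{18} + \frac{1}{2} \gamma_{1} + \frac{7}{2} \gamma_{23} - \frac{5}{18} \gamma_{123}
second term: -\frac{61}{18} - \frac{1}{2} \gamma_{1} - \frac{7}{2} \gamma_{23} - \frac{5}{18} \gamma_{123}
Answer: -\frac{61}{9} - \frac{5}{9} \gamma_{123}


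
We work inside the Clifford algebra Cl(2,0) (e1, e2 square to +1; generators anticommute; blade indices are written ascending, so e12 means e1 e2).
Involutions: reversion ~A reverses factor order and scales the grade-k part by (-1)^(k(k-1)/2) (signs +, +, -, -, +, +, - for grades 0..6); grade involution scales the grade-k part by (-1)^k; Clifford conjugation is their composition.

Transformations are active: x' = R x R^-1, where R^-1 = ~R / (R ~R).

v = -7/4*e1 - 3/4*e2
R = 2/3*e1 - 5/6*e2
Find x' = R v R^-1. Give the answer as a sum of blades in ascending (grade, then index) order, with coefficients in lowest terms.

~R = 2/3*e1 - 5/6*e2, and R ~R = 41/36, so R^-1 = ~R / (41/36).
R v = -13/24 - 47/24*e12
Answer: 183/164*e1 + 253/164*e2


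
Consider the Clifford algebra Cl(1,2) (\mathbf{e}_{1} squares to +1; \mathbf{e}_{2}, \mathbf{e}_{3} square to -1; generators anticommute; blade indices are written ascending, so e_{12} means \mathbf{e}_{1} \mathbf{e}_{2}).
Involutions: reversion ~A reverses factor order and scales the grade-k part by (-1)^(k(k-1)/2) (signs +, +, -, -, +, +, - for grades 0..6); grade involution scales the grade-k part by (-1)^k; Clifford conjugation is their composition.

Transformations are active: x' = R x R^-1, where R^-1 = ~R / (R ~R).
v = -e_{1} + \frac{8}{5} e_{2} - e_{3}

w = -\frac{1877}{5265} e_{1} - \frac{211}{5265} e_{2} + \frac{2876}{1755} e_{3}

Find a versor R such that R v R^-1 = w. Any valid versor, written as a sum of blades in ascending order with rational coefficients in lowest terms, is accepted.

Reasoning: v^2 = w^2 = -\frac{64}{25} since conjugation preserves the quadratic form; R = v + w = -\frac{7142}{5265} e_{1} + \frac{8213}{5265} e_{2} + \frac{1121}{1755} e_{3} is then valid when invertible, keeping its own part and reversing (v - w)/2.
Answer: -\frac{7142}{5265} e_{1} + \frac{8213}{5265} e_{2} + \frac{1121}{1755} e_{3}


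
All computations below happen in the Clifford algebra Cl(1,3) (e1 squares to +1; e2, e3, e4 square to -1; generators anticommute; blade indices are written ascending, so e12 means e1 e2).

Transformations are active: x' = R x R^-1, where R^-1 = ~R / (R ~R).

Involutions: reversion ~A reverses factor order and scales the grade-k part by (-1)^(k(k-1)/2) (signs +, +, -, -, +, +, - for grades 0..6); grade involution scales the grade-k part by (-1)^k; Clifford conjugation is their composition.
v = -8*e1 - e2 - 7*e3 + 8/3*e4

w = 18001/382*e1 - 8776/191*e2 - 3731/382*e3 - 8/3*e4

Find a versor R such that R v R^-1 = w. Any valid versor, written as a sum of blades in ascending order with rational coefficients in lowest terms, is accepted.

Construction: equal norms (both 62/9) license R = v + w = 14945/382*e1 - 8967/191*e2 - 6405/382*e3 — nothing changes along that direction, while (v - w)/2 changes sign, so v maps onto w.
Answer: 14945/382*e1 - 8967/191*e2 - 6405/382*e3


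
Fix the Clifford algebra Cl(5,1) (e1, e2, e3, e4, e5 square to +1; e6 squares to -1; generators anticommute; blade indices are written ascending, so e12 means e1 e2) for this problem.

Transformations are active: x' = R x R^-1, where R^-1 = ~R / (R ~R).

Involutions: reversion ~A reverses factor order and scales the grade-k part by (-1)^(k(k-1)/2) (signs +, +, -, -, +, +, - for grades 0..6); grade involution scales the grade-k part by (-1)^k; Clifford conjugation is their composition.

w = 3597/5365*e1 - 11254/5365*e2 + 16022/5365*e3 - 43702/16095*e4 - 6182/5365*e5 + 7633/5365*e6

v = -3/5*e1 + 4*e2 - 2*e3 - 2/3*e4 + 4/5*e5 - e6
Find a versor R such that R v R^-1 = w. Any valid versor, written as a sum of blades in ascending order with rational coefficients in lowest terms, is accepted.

Take R = v + w = 378/5365*e1 + 10206/5365*e2 + 5292/5365*e3 - 18144/5365*e4 - 378/1073*e5 + 2268/5365*e6. Because q(v) = q(w) = 184/9, conjugation by R sends v exactly to w.
Answer: 378/5365*e1 + 10206/5365*e2 + 5292/5365*e3 - 18144/5365*e4 - 378/1073*e5 + 2268/5365*e6


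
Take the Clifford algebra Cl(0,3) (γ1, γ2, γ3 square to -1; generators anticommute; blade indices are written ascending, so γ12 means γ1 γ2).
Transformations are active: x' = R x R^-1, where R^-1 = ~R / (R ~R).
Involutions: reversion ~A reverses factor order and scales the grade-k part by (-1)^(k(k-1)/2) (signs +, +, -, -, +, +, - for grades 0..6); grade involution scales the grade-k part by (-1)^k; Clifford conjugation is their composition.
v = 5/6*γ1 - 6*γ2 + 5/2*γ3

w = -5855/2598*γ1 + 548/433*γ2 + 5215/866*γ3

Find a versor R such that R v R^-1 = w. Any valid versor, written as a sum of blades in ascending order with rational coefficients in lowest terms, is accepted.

The midline construction: v and w both square to -773/18, so reflecting in their sum -615/433*γ1 - 2050/433*γ2 + 3690/433*γ3 exchanges them.
Answer: -615/433*γ1 - 2050/433*γ2 + 3690/433*γ3


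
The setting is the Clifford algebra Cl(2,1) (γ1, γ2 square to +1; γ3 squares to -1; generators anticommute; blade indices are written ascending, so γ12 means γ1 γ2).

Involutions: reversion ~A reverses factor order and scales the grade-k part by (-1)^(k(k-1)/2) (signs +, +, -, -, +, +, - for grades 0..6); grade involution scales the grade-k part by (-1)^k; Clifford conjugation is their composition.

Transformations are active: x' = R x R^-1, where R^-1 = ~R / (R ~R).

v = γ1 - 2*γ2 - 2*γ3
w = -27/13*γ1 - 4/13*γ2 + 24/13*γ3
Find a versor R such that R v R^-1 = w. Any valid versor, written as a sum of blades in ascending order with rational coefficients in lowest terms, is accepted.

R = v + w = -14/13*γ1 - 30/13*γ2 - 2/13*γ3 works: the equal norms (1) guarantee its sandwich swaps v into w.
Answer: -14/13*γ1 - 30/13*γ2 - 2/13*γ3


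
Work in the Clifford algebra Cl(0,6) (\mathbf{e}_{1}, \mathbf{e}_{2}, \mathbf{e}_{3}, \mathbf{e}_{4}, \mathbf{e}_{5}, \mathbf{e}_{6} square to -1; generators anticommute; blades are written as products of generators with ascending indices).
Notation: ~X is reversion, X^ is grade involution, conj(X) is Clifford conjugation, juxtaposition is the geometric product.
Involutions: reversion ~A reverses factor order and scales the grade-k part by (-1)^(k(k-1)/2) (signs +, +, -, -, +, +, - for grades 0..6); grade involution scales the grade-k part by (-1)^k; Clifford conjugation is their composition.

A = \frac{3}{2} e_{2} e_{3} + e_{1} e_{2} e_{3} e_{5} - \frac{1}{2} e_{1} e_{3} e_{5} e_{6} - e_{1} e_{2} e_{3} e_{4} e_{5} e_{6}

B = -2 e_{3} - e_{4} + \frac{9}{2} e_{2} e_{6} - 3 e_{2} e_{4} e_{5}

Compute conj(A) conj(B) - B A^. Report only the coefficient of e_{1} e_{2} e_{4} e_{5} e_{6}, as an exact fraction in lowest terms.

first term: 3 e_{2} + \frac{27}{4} e_{3} e_{6} + 2 e_{1} e_{2} e_{5} + 3 e_{1} e_{3} e_{4} - 3 e_{1} e_{3} e_{6} + e_{1} e_{5} e_{6} - \frac{3}{2} e_{2} e_{3} e_{4} + \frac{9}{2} e_{3} e_{4} e_{5} + \frac{9}{4} e_{1} e_{2} e_{3} e_{5} - \frac{9}{2} e_{1} e_{3} e_{4} e_{5} + \frac{9}{2} e_{1} e_{3} e_{5} e_{6} - e_{1} e_{2} e_{3} e_{4} e_{5} - \frac{3}{2} e_{1} e_{2} e_{3} e_{4} e_{6} - e_{1} e_{2} e_{3} e_{5} e_{6} + 2 e_{1} e_{2} e_{4} e_{5} e_{6} - \frac{1}{2} e_{1} e_{3} e_{4} e_{5} e_{6}
second term: -3 e_{2} - \frac{27}{4} e_{3} e_{6} + 2 e_{1} e_{2} e_{5} + 3 e_{1} e_{3} e_{4} - 3 e_{1} e_{3} e_{6} + e_{1} e_{5} e_{6} - \frac{3}{2} e_{2} e_{3} e_{4} + \frac{9}{2} e_{3} e_{4} e_{5} + \frac{9}{4} e_{1} e_{2} e_{3} e_{5} - \frac{9}{2} e_{1} e_{3} e_{4} e_{5} + \frac{9}{2} e_{1} e_{3} e_{5} e_{6} + e_{1} e_{2} e_{3} e_{4} e_{5} + \frac{3}{2} e_{1} e_{2} e_{3} e_{4} e_{6} + e_{1} e_{2} e_{3} e_{5} e_{6} - 2 e_{1} e_{2} e_{4} e_{5} e_{6} + \frac{1}{2} e_{1} e_{3} e_{4} e_{5} e_{6}
Answer: 4


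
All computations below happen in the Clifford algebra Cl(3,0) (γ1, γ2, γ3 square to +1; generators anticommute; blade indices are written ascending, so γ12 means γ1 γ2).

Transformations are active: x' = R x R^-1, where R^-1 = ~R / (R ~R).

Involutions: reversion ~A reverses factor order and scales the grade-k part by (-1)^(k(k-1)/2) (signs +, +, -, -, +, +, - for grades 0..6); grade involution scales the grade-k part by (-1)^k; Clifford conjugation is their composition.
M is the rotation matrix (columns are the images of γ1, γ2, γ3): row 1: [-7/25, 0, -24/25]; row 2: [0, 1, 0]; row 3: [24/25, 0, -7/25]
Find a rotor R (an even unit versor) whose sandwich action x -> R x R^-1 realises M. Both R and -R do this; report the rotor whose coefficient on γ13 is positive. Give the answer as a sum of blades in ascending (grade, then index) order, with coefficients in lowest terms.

Method: write R = a + b12*γ12 + b13*γ13 + b23*γ23 with a^2 + b12^2 + b13^2 + b23^2 = 1 (so R^-1 = ~R). Expanding the columns R e_j ~R gives tr M = 4a^2 - 1 and, from the antisymmetric part, M21 - M12 = -4a*b12, M13 - M31 = 4a*b13, M32 - M23 = -4a*b23.
Here tr M = 11/25, so a^2 = (1 + tr M)/4 = 9/25 and a = ±3/5. Taking a = 3/5: M21 - M12 = 0, M13 - M31 = -48/25, M32 - M23 = 0, giving b12 = 0, b13 = -4/5, b23 = 0, i.e. R = 3/5 - 4/5*γ13.
Its γ13 coefficient is negative, so report the other preimage -R.
Answer: -3/5 + 4/5*γ13. Why the constraint matters: R and -R act identically through the sandwich — M has trace 11/25 either way — so only the sign condition on γ13 picks one of the two preimages.


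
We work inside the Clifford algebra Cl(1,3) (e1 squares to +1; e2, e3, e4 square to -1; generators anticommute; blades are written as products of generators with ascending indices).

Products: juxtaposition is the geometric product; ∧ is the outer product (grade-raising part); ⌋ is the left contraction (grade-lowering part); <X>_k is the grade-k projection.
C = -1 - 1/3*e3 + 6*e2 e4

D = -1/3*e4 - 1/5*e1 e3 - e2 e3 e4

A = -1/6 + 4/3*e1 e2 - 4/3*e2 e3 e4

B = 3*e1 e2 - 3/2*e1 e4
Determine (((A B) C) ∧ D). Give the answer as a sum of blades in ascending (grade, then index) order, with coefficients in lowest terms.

step 1: 4 - 1/2*e1 e2 + 1/4*e1 e4 + 2*e2 e4 + 2*e1 e2 e3 - 4*e1 e3 e4
step 2: -16 - 4/3*e3 + 8/3*e1 e2 + 49/12*e1 e4 + 22*e2 e4 + 133/6*e1 e2 e3 + 193/12*e1 e3 e4 + 2/3*e2 e3 e4
step 3: 16/3*e4 + 16/5*e1 e3 + 4/9*e3 e4 - 8/9*e1 e2 e4 + 16*e2 e3 e4 - 269/90*e1 e2 e3 e4
Answer: 16/3*e4 + 16/5*e1 e3 + 4/9*e3 e4 - 8/9*e1 e2 e4 + 16*e2 e3 e4 - 269/90*e1 e2 e3 e4


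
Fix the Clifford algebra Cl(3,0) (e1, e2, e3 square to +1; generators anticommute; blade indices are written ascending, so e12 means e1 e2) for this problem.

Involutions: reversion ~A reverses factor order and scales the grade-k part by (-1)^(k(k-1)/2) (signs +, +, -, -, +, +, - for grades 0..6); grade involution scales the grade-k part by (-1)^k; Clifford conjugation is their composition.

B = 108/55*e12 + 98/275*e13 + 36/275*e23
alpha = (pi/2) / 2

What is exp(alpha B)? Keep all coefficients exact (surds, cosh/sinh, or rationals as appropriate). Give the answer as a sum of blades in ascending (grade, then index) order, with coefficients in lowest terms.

B^2 term by term: the squares give (108/55)^2*(e12)^2 + (98/275)^2*(e13)^2 + (36/275)^2*(e23)^2 = 11664/3025*(-1) + 9604/75625*(-1) + 1296/75625*(-1) = -4 (each basis 2-blade squares to minus the product of its generators' squares); cross terms between blades sharing an index anticommute and cancel. So B^2 = -4.
B^2 = -4 — circular case — the even/odd split gives cos and sin: l = 2, alpha*l = pi/2, so exp(alpha B) = cos(pi/2) + (sin(pi/2)/2)*B = 0 + (1/2)*B.
Answer: 54/55*e12 + 49/275*e13 + 18/275*e23


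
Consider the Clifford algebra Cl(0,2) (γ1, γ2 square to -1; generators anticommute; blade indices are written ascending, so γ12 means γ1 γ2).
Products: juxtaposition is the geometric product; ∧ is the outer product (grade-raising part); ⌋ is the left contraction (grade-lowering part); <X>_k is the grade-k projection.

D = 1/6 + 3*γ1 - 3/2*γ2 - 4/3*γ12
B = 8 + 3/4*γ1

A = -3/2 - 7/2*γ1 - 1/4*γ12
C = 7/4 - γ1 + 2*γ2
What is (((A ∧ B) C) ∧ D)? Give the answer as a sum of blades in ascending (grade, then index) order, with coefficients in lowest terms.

step 1: -12 - 233/8*γ1 - 2*γ12
step 2: -401/8 - 1119/32*γ1 - 22*γ2 - 247/4*γ12
step 3: -401/48 - 9997/64*γ1 + 3433/48*γ2 + 33599/192*γ12
Answer: -401/48 - 9997/64*γ1 + 3433/48*γ2 + 33599/192*γ12


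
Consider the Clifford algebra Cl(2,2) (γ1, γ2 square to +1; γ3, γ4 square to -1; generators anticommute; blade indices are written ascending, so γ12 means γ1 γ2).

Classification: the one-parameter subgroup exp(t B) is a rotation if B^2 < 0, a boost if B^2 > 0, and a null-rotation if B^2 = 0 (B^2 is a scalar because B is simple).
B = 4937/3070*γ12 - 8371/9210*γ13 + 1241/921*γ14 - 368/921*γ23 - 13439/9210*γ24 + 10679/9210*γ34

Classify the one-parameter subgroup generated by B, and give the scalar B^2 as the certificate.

B^2 term by term: the squares give (4937/3070)^2*(γ12)^2 + (-8371/9210)^2*(γ13)^2 + (1241/921)^2*(γ14)^2 + (-368/921)^2*(γ23)^2 + (-13439/9210)^2*(γ24)^2 + (10679/9210)^2*(γ34)^2 = 24373969/9424900*(-1) + 70073641/84824100*(+1) + 1540081/848241*(+1) + 135424/848241*(+1) + 180606721/84824100*(+1) + 114041041/84824100*(-1) = 1 (each basis 2-blade squares to minus the product of its generators' squares); cross terms between blades sharing an index anticommute and cancel; the commuting (index-disjoint) pairs give grade-4 terms 2*c*c'*(blade product), which cancel blade by blade — γ1234: 52722223/14137350 - 112497869/42412050 - 913376/848241 = 0 — confirming B is simple. So B^2 = 1.
Answer: boost, certificate B^2 = 1. B^2 = 1 is basis-independent, so its sign is the whole story.


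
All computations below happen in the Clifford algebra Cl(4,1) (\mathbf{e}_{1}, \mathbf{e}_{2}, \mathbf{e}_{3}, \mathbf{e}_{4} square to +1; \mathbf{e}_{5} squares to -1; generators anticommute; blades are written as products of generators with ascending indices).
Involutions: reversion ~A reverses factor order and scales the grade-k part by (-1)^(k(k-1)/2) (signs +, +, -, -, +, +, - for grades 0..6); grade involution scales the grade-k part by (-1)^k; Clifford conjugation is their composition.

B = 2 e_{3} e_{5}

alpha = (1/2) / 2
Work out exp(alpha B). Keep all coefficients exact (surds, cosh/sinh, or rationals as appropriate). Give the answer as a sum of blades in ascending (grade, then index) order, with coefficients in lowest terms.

B^2 = (2)^2*(e_{3} e_{5})^2 = 4*(+1) = 4 (a basis 2-blade squares to minus the product of its generators' squares).
B^2 = 4 — the series telescopes hyperbolically here: l = 2, alpha*l = \frac{1}{2}, so exp(alpha B) = cosh(\frac{1}{2}) + (sinh(\frac{1}{2})/2)*B = \cosh{\left(\frac{1}{2} \right)} + (\frac{\sinh{\left(\frac{1}{2} \right)}}{2})*B.
Answer: \cosh{\left(\frac{1}{2} \right)} + \sinh{\left(\frac{1}{2} \right)} e_{3} e_{5}


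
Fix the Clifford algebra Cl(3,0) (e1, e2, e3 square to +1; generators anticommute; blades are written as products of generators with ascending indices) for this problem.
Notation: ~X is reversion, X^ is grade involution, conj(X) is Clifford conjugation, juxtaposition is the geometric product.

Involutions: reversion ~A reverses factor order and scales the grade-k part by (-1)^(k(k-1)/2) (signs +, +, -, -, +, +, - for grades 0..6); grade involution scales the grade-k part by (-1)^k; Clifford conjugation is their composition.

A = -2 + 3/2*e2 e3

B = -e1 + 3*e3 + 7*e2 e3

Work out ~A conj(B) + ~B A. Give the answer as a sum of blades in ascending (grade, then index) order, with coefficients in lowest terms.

first term: -21/2 - 2*e1 + 9/2*e2 + 6*e3 + 14*e2 e3 - 3/2*e1 e2 e3
second term: 21/2 + 2*e1 - 9/2*e2 - 6*e3 + 14*e2 e3 - 3/2*e1 e2 e3
Answer: 28*e2 e3 - 3*e1 e2 e3


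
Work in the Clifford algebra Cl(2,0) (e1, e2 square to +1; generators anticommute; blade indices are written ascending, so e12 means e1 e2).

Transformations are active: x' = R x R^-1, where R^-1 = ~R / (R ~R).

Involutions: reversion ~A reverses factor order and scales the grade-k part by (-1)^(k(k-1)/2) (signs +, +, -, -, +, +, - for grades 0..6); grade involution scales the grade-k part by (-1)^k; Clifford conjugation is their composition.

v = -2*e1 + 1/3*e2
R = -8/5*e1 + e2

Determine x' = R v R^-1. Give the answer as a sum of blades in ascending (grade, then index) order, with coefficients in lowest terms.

~R = -8/5*e1 + e2, and R ~R = 89/25, so R^-1 = ~R / (89/25).
R v = 53/15 + 22/15*e12
Answer: -314/267*e1 + 147/89*e2


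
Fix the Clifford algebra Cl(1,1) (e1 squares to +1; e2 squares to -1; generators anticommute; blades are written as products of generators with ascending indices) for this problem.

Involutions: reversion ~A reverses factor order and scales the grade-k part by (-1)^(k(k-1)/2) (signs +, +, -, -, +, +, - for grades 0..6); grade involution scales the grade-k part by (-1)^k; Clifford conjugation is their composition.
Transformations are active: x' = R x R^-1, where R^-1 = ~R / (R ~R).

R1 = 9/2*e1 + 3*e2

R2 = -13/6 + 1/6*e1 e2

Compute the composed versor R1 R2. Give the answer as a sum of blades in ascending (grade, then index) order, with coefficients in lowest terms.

Distribute over the terms of R1 (each basis-blade product reordered to ascending indices, repeated generators contracted through their squares):
(9/2*e1) R2 = -39/4*e1 + 3/4*e2
(3*e2) R2 = 1/2*e1 - 13/2*e2
Summing the partial products and collecting blades:
Answer: -37/4*e1 - 23/4*e2


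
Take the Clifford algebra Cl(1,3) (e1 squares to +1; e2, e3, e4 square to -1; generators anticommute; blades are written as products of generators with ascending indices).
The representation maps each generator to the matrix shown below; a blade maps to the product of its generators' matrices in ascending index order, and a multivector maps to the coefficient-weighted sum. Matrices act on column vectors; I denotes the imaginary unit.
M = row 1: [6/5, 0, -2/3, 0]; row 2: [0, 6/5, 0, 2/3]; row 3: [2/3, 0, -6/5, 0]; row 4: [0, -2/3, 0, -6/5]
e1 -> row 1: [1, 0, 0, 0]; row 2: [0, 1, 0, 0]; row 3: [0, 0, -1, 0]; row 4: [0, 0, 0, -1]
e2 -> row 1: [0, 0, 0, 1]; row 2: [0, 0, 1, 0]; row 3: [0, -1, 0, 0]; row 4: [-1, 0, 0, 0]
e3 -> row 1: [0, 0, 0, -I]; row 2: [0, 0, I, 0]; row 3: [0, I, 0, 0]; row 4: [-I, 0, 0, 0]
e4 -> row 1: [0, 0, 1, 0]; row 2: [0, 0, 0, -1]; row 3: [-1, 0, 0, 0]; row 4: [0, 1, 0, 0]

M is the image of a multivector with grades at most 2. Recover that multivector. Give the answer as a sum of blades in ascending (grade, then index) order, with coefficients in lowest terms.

Method: the blade images are trace-orthogonal — tr(rho(e_A) rho(e_B)^-1) = 4 if A = B and 0 otherwise — and rho(e_A)^-1 = (e_A)^2 * rho(e_A) with (e_A)^2 = +1 or -1, so the coefficient of e_A in the preimage is (e_A)^2 * tr(M rho(e_A))/4.
Nonzero projections over blades of grade <= 2: e1: (e1)^2 = +1, tr(M rho(e1)) = 24/5, coefficient 6/5; e4: (e4)^2 = -1, tr(M rho(e4)) = 8/3, coefficient -2/3. Every other blade of grade <= 2 projects to 0.
Answer: 6/5*e1 - 2/3*e4


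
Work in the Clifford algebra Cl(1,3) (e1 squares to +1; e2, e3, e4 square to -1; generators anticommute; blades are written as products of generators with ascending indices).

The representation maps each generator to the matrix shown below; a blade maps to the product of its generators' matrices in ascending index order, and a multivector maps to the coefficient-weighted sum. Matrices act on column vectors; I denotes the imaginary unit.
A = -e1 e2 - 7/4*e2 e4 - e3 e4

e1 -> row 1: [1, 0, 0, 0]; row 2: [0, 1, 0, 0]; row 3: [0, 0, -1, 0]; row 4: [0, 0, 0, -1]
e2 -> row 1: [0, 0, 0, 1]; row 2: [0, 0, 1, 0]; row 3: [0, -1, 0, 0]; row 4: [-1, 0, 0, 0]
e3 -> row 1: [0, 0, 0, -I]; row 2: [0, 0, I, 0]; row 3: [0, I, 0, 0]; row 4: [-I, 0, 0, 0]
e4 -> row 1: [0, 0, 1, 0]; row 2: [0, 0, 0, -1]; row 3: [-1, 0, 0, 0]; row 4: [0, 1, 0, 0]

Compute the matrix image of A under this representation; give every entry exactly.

Bivector images (products of the table entries): rho(e1 e2) = rho(e1)rho(e2) = row 1: [0, 0, 0, 1]; row 2: [0, 0, 1, 0]; row 3: [0, 1, 0, 0]; row 4: [1, 0, 0, 0]; rho(e2 e4) = rho(e2)rho(e4) = row 1: [0, 1, 0, 0]; row 2: [-1, 0, 0, 0]; row 3: [0, 0, 0, 1]; row 4: [0, 0, -1, 0]; rho(e3 e4) = rho(e3)rho(e4) = row 1: [0, -I, 0, 0]; row 2: [-I, 0, 0, 0]; row 3: [0, 0, 0, -I]; row 4: [0, 0, -I, 0].
M = (-1)*rho(e1 e2) + (-7/4)*rho(e2 e4) + (-1)*rho(e3 e4), summed entrywise:
Answer: row 1: [0, -7/4 + I, 0, -1]; row 2: [7/4 + I, 0, -1, 0]; row 3: [0, -1, 0, -7/4 + I]; row 4: [-1, 0, 7/4 + I, 0]


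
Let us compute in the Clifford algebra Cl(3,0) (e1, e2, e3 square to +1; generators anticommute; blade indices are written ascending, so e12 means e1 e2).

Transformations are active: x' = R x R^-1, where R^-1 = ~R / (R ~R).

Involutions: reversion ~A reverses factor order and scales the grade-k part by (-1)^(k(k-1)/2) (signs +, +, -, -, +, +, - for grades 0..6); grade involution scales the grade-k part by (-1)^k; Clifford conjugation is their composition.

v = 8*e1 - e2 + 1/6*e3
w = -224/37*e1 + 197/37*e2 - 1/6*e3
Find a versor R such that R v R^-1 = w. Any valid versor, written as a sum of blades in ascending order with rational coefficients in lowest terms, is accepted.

Take R = v + w = 72/37*e1 + 160/37*e2. Because q(v) = q(w) = 2341/36, conjugation by R sends v exactly to w.
Answer: 72/37*e1 + 160/37*e2


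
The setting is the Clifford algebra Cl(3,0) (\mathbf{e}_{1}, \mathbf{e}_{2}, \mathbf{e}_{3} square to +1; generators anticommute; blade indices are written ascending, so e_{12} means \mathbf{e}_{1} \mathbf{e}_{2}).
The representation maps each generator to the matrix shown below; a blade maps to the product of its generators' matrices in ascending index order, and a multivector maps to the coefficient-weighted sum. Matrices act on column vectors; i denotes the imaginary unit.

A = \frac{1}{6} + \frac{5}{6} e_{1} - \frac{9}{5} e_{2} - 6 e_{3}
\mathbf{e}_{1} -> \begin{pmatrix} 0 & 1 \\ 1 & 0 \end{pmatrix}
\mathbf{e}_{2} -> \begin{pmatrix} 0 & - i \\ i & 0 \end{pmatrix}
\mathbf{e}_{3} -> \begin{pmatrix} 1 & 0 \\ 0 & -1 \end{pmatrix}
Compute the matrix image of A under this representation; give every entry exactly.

M = (\frac{1}{6})*1 + (\frac{5}{6})*rho(e_{1}) + (-\frac{9}{5})*rho(e_{2}) + (-6)*rho(e_{3}), summed entrywise (1 is the identity matrix):
Answer: \begin{pmatrix} - \frac{35}{6} & \frac{5}{6} + \frac{9 i}{5} \\ \frac{5}{6} - \frac{9 i}{5} & \frac{37}{6} \end{pmatrix}


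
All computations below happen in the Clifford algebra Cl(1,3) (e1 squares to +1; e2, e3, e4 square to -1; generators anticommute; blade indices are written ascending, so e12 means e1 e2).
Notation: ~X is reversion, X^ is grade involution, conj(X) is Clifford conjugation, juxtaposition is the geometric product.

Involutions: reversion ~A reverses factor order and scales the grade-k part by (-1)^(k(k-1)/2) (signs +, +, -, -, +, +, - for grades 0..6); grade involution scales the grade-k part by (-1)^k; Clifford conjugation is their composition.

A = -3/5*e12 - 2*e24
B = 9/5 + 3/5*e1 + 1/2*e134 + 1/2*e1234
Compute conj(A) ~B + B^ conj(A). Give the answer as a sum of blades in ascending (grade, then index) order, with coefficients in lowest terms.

first term: -9/25*e2 + 27/25*e12 + e13 + 18/5*e24 + 3/10*e34 - e123 + 6/5*e124 + 3/10*e234
second term: -9/25*e2 + 27/25*e12 + e13 + 18/5*e24 + 3/10*e34 + e123 - 6/5*e124 - 3/10*e234
Answer: -18/25*e2 + 54/25*e12 + 2*e13 + 36/5*e24 + 3/5*e34


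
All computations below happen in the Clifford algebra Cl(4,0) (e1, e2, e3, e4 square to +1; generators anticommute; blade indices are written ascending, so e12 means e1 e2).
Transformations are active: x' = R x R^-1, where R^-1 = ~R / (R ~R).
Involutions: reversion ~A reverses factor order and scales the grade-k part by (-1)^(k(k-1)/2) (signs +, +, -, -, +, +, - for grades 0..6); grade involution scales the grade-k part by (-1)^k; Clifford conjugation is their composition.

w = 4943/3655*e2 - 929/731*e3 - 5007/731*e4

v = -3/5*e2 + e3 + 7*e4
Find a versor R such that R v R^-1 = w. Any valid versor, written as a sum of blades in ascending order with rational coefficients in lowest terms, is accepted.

Equal squares first: v^2 = w^2 = 1259/25. Then v + w = 550/731*e2 - 198/731*e3 + 110/731*e4 is a versor taking v to w, provided it is invertible.
Answer: 550/731*e2 - 198/731*e3 + 110/731*e4


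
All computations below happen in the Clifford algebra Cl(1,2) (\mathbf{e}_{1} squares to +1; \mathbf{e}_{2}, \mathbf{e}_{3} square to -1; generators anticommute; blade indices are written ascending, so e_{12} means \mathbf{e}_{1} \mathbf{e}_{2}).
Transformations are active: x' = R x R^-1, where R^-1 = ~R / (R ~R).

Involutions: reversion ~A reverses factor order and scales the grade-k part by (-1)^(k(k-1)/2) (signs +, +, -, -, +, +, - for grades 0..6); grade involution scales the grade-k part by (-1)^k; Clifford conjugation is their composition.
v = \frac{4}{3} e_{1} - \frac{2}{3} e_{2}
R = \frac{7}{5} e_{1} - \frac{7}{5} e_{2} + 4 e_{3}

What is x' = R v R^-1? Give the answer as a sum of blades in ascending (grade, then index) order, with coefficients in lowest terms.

~R = \frac{7}{5} e_{1} - \frac{7}{5} e_{2} + 4 e_{3}, and R ~R = -16, so R^-1 = ~R / (-16).
R v = \frac{14}{15} + \frac{14}{15} e_{12} - \frac{16}{3} e_{13} + \frac{8}{3} e_{23}
Answer: -\frac{449}{300} e_{1} + \frac{83}{100} e_{2} - \frac{7}{15} e_{3}


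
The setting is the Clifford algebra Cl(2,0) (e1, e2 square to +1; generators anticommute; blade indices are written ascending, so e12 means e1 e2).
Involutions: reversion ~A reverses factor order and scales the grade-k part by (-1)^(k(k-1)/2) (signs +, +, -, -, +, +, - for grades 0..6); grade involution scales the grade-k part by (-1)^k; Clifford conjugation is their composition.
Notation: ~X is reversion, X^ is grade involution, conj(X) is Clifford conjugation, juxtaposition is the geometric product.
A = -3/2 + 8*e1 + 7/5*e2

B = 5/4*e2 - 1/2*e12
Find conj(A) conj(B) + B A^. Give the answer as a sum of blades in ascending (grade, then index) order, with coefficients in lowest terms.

first term: 7/4 + 7/10*e1 - 17/8*e2 + 37/4*e12
second term: -7/4 + 7/10*e1 - 47/8*e2 + 43/4*e12
Answer: 7/5*e1 - 8*e2 + 20*e12


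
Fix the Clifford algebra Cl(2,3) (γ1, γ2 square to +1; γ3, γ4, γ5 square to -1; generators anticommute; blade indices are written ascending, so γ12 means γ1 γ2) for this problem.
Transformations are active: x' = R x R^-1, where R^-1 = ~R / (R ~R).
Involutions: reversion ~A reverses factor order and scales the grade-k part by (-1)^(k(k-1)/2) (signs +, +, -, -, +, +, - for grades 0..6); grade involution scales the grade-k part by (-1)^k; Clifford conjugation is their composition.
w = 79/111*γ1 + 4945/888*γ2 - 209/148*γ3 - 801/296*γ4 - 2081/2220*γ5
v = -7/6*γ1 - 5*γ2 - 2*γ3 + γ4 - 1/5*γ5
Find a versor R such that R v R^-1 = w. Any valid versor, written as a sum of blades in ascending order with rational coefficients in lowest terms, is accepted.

Reasoning: v^2 = w^2 = 19189/900 since conjugation preserves the quadratic form; R = v + w = -101/222*γ1 + 505/888*γ2 - 505/148*γ3 - 505/296*γ4 - 505/444*γ5 is then valid when invertible, keeping its own part and reversing (v - w)/2.
Answer: -101/222*γ1 + 505/888*γ2 - 505/148*γ3 - 505/296*γ4 - 505/444*γ5


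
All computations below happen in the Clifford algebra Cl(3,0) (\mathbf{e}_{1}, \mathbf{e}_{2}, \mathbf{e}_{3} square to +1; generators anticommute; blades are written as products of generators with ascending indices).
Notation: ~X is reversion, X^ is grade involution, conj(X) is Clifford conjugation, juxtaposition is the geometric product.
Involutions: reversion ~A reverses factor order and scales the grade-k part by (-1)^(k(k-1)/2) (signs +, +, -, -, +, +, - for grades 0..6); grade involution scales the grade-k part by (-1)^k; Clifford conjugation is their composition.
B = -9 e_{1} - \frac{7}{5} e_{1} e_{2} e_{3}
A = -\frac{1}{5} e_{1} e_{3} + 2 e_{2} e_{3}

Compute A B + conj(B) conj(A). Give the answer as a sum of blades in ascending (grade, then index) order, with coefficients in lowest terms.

first term: \frac{14}{5} e_{1} + \frac{7}{25} e_{2} - \frac{9}{5} e_{3} - 18 e_{1} e_{2} e_{3}
second term: -\frac{14}{5} e_{1} - \frac{7}{25} e_{2} + \frac{9}{5} e_{3} - 18 e_{1} e_{2} e_{3}
Answer: -36 e_{1} e_{2} e_{3}


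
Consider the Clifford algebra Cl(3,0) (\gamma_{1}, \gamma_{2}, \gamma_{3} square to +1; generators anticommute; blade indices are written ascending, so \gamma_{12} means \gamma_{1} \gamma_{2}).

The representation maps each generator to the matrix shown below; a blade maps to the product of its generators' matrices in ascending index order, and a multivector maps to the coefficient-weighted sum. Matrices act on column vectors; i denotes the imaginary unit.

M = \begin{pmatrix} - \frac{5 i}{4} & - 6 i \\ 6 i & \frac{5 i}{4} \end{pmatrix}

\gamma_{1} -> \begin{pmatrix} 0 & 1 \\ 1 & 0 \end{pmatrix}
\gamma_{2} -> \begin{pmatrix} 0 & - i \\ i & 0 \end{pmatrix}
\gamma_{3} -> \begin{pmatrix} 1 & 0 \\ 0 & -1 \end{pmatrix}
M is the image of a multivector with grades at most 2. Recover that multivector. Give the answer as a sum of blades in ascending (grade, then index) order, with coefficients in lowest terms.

Method: 1, rho(\gamma_{1}), rho(\gamma_{2}), rho(\gamma_{3}) form a trace-orthogonal basis of the 2x2 complex matrices (tr(X Y) = 2 if X = Y, else 0), so M = m0*1 + m1*rho(\gamma_{1}) + m2*rho(\gamma_{2}) + m3*rho(\gamma_{3}) with m0 = tr(M)/2 = 0, m1 = tr(M rho(\gamma_{1}))/2 = 0, m2 = tr(M rho(\gamma_{2}))/2 = 6, m3 = tr(M rho(\gamma_{3}))/2 = - \frac{5 i}{4}.
Multiplying table entries, the bivector images are rho(\gamma_{12}) = i*rho(\gamma_{3}), rho(\gamma_{13}) = -i*rho(\gamma_{2}), rho(\gamma_{23}) = i*rho(\gamma_{1}); with real blade coefficients the real parts of m0..m3 are the coefficients of 1, \gamma_{1}, \gamma_{2}, \gamma_{3} and the imaginary parts give the bivectors (\gamma_{23}: Im m1, \gamma_{13}: -Im m2, \gamma_{12}: Im m3).
Answer: 6 \gamma_{2} - \frac{5}{4} \gamma_{12}


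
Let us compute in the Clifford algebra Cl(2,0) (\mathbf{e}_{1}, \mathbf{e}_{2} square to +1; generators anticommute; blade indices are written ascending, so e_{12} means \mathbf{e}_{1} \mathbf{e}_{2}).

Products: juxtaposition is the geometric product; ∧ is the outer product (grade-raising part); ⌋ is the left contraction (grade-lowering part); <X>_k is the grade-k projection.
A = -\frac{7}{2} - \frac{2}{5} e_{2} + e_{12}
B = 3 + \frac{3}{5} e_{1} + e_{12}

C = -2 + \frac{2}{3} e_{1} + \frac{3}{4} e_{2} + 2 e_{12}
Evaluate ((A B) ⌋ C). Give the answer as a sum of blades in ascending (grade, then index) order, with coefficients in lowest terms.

step 1: -\frac{23}{2} - \frac{17}{10} e_{1} - \frac{9}{5} e_{2} - \frac{13}{50} e_{12}
step 2: \frac{6311}{300} - \frac{61}{15} e_{1} - \frac{481}{40} e_{2} - 23 e_{12}
Answer: \frac{6311}{300} - \frac{61}{15} e_{1} - \frac{481}{40} e_{2} - 23 e_{12}


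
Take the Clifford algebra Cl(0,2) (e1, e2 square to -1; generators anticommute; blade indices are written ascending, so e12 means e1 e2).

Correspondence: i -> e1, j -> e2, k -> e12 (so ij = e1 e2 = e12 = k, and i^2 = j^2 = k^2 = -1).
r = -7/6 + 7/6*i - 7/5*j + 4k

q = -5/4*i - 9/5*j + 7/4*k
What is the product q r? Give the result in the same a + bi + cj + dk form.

In blades: q = -5/4*e1 - 9/5*e2 + 7/4*e12, r = -7/6 + 7/6*e1 - 7/5*e2 + 4*e12.
Distribute q over r term by term (generator squares from the signature, products reordered to ascending indices): (-5/4*e1)*r = 35/24 + 35/24*e1 + 5*e2 + 7/4*e12; (-9/5*e2)*r = -63/25 - 36/5*e1 + 21/10*e2 + 21/10*e12; (7/4*e12)*r = -7 + 49/20*e1 + 49/24*e2 - 49/24*e12.
Sum: -4837/600 - 79/24*e1 + 1097/120*e2 + 217/120*e12; translating back through the correspondence:
Answer: -4837/600 - 79/24*i + 1097/120*j + 217/120*k


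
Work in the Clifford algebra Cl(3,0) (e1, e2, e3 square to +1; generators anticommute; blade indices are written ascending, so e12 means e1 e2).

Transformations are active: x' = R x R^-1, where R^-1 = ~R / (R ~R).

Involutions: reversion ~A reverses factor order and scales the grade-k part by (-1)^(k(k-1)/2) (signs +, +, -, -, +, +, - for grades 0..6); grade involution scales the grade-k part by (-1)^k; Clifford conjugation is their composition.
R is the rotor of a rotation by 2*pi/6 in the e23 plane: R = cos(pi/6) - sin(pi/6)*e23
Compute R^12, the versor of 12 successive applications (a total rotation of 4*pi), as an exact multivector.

The rotor phase is half the rotation angle and phases add under composition, so 12 steps in the e23 plane accumulate phase 12*(pi/6) = 2*pi: R^12 = cos(2*pi) - sin(2*pi)*e23.
cos(2*pi) = 1 and sin(2*pi) = 0, so R^12 = 1. The total rotation 4*pi is 2 full turns, so every vector returns to itself, yet the rotor is +1, back on the identity sheet (an even number of 2*pi turns).
Answer: 1
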